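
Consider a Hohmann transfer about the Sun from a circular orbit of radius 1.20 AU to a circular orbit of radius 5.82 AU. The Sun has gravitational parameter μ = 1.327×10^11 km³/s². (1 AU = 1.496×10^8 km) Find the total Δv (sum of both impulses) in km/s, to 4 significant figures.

Δv = 12.95 km/s

In km: r₁ = 1.20 × 1.496×10^8 = 1.7952×10^8 km; r₂ = 5.82 × 1.496×10^8 = 8.70672×10^8 km.
Transfer-ellipse semi-major axis a_t = (r₁ + r₂)/2 = (1.7952×10^8 + 8.70672×10^8)/2 = 5.25096×10^8 km.
Circular speed at r₁: v₁ = √(μ/r₁) = √(1.327×10^11/1.7952×10^8) = 27.18811 km/s.
On the transfer ellipse at r₁, vis-viva gives v_p = √[μ(2/r₁ − 1/a_t)] = 35.00959 km/s.
First burn Δv₁ = |v_p − v₁| = 7.821 km/s.
Circular speed at r₂: v₂ = √(μ/r₂) = 12.3455 km/s.
Transfer-orbit speed at r₂: v_a = √[μ(2/r₂ − 1/a_t)] = 7.21847 km/s.
Second burn Δv₂ = |v₂ − v_a| = 5.127 km/s.
Total Δv = Δv₁ + Δv₂ = 12.95 km/s.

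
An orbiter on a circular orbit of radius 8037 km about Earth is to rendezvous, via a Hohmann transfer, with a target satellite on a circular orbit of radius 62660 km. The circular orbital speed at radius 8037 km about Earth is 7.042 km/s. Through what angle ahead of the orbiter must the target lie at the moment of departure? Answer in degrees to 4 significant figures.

From the circular-orbit relation v² = μ/r at r = 8037 km: μ = v²r = (7.042)² × 8037 = 3.98553×10^5 km³/s².
Semi-major axis of the transfer orbit: a_t = (8037 + 62660)/2 = 35348.5 km.
Transfer time t = π√(a_t³/μ) = 33070 s.
The target's mean motion on its circular orbit is ω₂ = √(μ/r₂³) = 4.025×10^-5 rad/s.
Angle swept by the target during transfer: ω₂·t = 1.3311 rad = 76.27°.
The orbiter traverses 180° on the transfer ellipse, so the target must lead by 180° − 76.27° = 103.7°.

φ = 103.7°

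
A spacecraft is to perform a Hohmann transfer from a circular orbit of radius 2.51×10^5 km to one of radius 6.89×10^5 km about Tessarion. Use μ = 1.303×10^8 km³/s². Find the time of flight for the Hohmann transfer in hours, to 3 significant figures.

t = 24.6 hours

Transfer-ellipse semi-major axis a_t = (r₁ + r₂)/2 = (2.510×10^5 + 6.890×10^5)/2 = 4.700×10^5 km.
By Kepler's third law the transfer-orbit period is T = 2π√(a_t³/μ), so t = T/2 = 88680 s.
Converting: 88680 s ÷ 3600 s/hour = 24.6 hours.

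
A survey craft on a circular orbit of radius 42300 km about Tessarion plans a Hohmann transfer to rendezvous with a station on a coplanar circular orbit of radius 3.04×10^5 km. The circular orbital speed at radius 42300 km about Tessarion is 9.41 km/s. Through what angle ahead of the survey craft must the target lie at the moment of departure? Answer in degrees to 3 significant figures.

φ = 103°

From the circular-orbit relation v² = μ/r at r = 42300 km: μ = v²r = (9.41)² × 42300 = 3.74558×10^6 km³/s².
Transfer-ellipse semi-major axis a_t = (r₁ + r₂)/2 = (42300 + 3.040×10^5)/2 = 1.7315×10^5 km.
The half-period of the transfer ellipse is t = π√(a_t³/μ) = 1.1696×10^5 s.
Target angular speed ω₂ = √(μ/r₂³) = 1.1546×10^-5 rad/s.
Angle swept by the target during transfer: ω₂·t = 1.3504 rad = 77.37°.
The survey craft traverses 180° on the transfer ellipse, so the target must lead by 180° − 77.37° = 103°.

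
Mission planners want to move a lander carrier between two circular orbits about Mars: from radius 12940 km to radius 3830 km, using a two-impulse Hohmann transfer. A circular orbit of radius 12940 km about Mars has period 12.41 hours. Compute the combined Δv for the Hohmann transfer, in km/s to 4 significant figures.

Δv = 1.400 km/s

From Kepler's third law T² = 4π²r³/μ at r = 12940 km, T = 12.41 hours = 12.41 × 3600 s = 44676 s: μ = 4π²r³/T² = 42856.2 km³/s².
Transfer-ellipse semi-major axis a_t = (r₁ + r₂)/2 = (12940 + 3830)/2 = 8385 km.
Circular speed at r₁: v₁ = √(μ/r₁) = √(42856.2/12940) = 1.8199 km/s.
Transfer-orbit speed at r₁ (vis-viva): v_a = √[μ(2/r₁ − 1/a_t)] = 1.2300 km/s.
First burn Δv₁ = |v_a − v₁| = 0.5899 km/s.
At r₂, v₂ = √(μ/r₂) = 3.3451 km/s.
Transfer-orbit speed at r₂: v_p = √[μ(2/r₂ − 1/a_t)] = 4.1555 km/s.
Second burn Δv₂ = |v₂ − v_p| = 0.8104 km/s.
Δv = Δv₁ + Δv₂ = 0.5899 + 0.8104 = 1.400 km/s.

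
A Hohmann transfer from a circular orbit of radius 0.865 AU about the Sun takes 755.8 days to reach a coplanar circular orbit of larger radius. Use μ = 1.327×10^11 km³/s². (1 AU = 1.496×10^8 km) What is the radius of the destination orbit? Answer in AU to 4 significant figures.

In km: r₁ = 0.865 × 1.496×10^8 = 1.29404×10^8 km.
Transfer time t = 755.8 days = 6.530112×10^7 s, and t = π√(a_t³/μ).
So a_t = (μ t²/π²)^(1/3) = (1.327×10^11 × (6.530112×10^7)² / π²)^(1/3) = 3.8560×10^8 km.
Since a_t = (r₁ + r₂)/2, r₂ = 2a_t − r₁ = 2×3.8560×10^8 − 1.29404×10^8 = 6.41796×10^8 km.
In AU: r₂ = 6.41796×10^8 / 1.496×10^8 = 4.290 AU.

r₂ = 4.290 AU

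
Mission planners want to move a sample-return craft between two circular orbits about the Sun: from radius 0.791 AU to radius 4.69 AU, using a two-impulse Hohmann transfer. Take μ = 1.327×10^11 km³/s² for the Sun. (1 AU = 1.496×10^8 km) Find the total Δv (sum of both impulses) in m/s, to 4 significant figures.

Δv = 16680 m/s

In km: r₁ = 0.791 × 1.496×10^8 = 1.183336×10^8 km; r₂ = 4.69 × 1.496×10^8 = 7.01624×10^8 km.
Semi-major axis of the transfer orbit: a_t = (1.183336×10^8 + 7.01624×10^8)/2 = 4.099788×10^8 km.
At r₁ the circular-orbit speed is v₁ = √(μ/r₁) = 33.49 km/s.
On the transfer ellipse at r₁, v² = μ(2/r − 1/a) gives v_p = √[μ(2/r₁ − 1/a_t)] = 43.81 km/s.
First burn Δv₁ = |v_p − v₁| = 10.32 km/s.
At r₂, v₂ = √(μ/r₂) = 13.7526 km/s.
Transfer-orbit speed at r₂: v_a = √[μ(2/r₂ − 1/a_t)] = 7.38851 km/s.
Second burn Δv₂ = |v₂ − v_a| = 6.364 km/s.
Total Δv = Δv₁ + Δv₂ = 16.68 km/s.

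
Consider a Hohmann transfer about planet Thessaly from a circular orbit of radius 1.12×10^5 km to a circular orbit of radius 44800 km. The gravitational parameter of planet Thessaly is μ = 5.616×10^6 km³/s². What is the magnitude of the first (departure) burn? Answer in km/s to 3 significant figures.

Δv₁ = 1.73 km/s

The Hohmann ellipse has a_t = (r₁ + r₂)/2 = 78400 km.
Circular speed at r = 1.120×10^5 km: v_c = √(μ/r) = 7.081 km/s.
Vis-viva on the transfer ellipse at r = 1.120×10^5 km gives v_t = √[μ(2/r − 1/a_t)] = 5.353 km/s.
Δv₁ = |v_t − v_c| = |5.353 − 7.081| = 1.728 km/s.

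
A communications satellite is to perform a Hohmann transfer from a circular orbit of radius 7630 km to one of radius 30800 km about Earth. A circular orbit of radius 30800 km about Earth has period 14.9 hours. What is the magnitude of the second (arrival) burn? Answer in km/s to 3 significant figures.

Δv₂ = 1.33 km/s

From Kepler's third law T² = 4π²r³/μ at r = 30800 km, T = 14.9 hours = 14.9 × 3600 s = 53640 s: μ = 4π²r³/T² = 4.00898×10^5 km³/s².
Semi-major axis of the transfer orbit: a_t = (7630 + 30800)/2 = 19215 km.
Circular speed at r = 30800 km: v_c = √(μ/r) = 3.6078 km/s.
Transfer-orbit speed at the same r (vis-viva, a = a_t): v_t = √[μ(2/r − 1/a_t)] = 2.2734 km/s.
Δv₂ = |v_t − v_c| = |2.2734 − 3.6078| = 1.334 km/s.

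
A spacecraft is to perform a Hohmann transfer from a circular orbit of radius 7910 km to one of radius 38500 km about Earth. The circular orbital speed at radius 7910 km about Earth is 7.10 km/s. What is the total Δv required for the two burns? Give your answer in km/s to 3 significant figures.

From the circular-orbit relation v² = μ/r at r = 7910 km: μ = v²r = (7.10)² × 7910 = 3.98743×10^5 km³/s².
Semi-major axis of the transfer orbit: a_t = (7910 + 38500)/2 = 23205 km.
Circular speed at r₁: v₁ = √(μ/r₁) = √(3.98743×10^5/7910) = 7.1000 km/s.
Transfer-orbit speed at r₁ (vis-viva equation): v_p = √[μ(2/r₁ − 1/a_t)] = 9.1453 km/s.
First burn Δv₁ = |v_p − v₁| = 2.0453 km/s.
Circular speed at r₂: v₂ = √(μ/r₂) = 3.2182 km/s.
Transfer-orbit speed at r₂: v_a = √[μ(2/r₂ − 1/a_t)] = 1.8789 km/s.
Second burn Δv₂ = |v₂ − v_a| = 1.3393 km/s.
Total Δv = Δv₁ + Δv₂ = 3.385 km/s.

Δv = 3.38 km/s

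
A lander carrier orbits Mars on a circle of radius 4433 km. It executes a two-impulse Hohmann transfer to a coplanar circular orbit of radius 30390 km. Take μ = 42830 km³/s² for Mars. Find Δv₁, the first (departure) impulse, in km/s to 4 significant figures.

Δv₁ = 0.9982 km/s

Semi-major axis of the transfer orbit: a_t = (4433 + 30390)/2 = 17411.5 km.
Circular speed at r = 4433 km: v_c = √(μ/r) = 3.1083 km/s.
Vis-viva on the transfer ellipse at r = 4433 km gives v_t = √[μ(2/r − 1/a_t)] = 4.1065 km/s.
Δv₁ = |v_t − v_c| = |4.1065 − 3.1083| = 0.9982 km/s.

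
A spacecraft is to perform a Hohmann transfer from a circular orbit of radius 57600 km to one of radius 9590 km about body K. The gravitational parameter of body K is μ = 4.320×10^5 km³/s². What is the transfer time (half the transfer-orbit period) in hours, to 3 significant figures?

t = 8.18 hours

Transfer-ellipse semi-major axis a_t = (r₁ + r₂)/2 = (57600 + 9590)/2 = 33595 km.
Half the transfer-orbit period gives t = π√(a_t³/μ) = 29432 s.
Converting: 29432 s ÷ 3600 s/hour = 8.18 hours.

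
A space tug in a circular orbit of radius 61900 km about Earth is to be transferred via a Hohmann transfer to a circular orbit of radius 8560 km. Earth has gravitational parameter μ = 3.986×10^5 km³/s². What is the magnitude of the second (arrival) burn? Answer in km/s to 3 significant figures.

Semi-major axis of the transfer orbit: a_t = (61900 + 8560)/2 = 35230 km.
On the circular orbit at r = 8560 km, v_c = √(μ/r) = 6.824 km/s.
Vis-viva on the transfer ellipse at r = 8560 km gives v_t = √[μ(2/r − 1/a_t)] = 9.045 km/s.
Δv₂ = |v_t − v_c| = |9.045 − 6.824| = 2.221 km/s.

Δv₂ = 2.22 km/s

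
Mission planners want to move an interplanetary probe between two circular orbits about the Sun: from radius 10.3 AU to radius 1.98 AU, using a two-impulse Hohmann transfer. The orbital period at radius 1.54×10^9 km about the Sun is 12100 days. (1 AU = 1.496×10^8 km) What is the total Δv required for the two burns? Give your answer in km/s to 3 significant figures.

Δv = 10.2 km/s

From Kepler's third law T² = 4π²r³/μ at r = 1.54×10^9 km, T = 12100 days = 12100 × 86400 s = 1.04544×10^9 s: μ = 4π²r³/T² = 1.31924×10^11 km³/s².
In km: r₁ = 10.3 × 1.496×10^8 = 1.54088×10^9 km; r₂ = 1.98 × 1.496×10^8 = 2.96208×10^8 km.
Transfer-ellipse semi-major axis a_t = (r₁ + r₂)/2 = (1.54088×10^9 + 2.96208×10^8)/2 = 9.18544×10^8 km.
Circular speed at r₁: v₁ = √(μ/r₁) = √(1.31924×10^11/1.54088×10^9) = 9.25289 km/s.
Transfer-orbit speed at r₁ (v² = μ(2/r − 1/a)): v_a = √[μ(2/r₁ − 1/a_t)] = 5.25443 km/s.
First burn Δv₁ = |v_a − v₁| = 3.998 km/s.
At r₂, v₂ = √(μ/r₂) = 21.10 km/s.
Transfer-orbit speed at r₂: v_p = √[μ(2/r₂ − 1/a_t)] = 27.33 km/s.
Second burn Δv₂ = |v₂ − v_p| = 6.230 km/s.
Δv = Δv₁ + Δv₂ = 3.998 + 6.230 = 10.23 km/s.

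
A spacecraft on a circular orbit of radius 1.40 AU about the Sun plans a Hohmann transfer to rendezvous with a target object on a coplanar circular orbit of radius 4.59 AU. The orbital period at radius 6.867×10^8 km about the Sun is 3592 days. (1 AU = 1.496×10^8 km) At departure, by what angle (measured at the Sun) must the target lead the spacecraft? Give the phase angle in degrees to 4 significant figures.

φ = 85.13°

From Kepler's third law T² = 4π²r³/μ at r = 6.867×10^8 km, T = 3592 days = 3592 × 86400 s = 3.103488×10^8 s: μ = 4π²r³/T² = 1.32727×10^11 km³/s².
In km: r₁ = 1.40 × 1.496×10^8 = 2.0944×10^8 km; r₂ = 4.59 × 1.496×10^8 = 6.86664×10^8 km.
Transfer-ellipse semi-major axis a_t = (r₁ + r₂)/2 = (2.0944×10^8 + 6.86664×10^8)/2 = 4.48052×10^8 km.
The half-period of the transfer ellipse is t = π√(a_t³/μ) = 8.17828×10^7 s.
The target's mean motion on its circular orbit is ω₂ = √(μ/r₂³) = 2.02472×10^-8 rad/s.
Angle swept by the target during transfer: ω₂·t = 1.65587 rad = 94.87°.
The spacecraft traverses 180° on the transfer ellipse, so the target must lead by 180° − 94.87° = 85.13°.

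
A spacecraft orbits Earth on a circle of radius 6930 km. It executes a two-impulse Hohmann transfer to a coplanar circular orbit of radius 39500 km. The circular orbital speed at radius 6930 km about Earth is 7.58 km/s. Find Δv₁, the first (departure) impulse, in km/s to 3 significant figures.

From the circular-orbit relation v² = μ/r at r = 6930 km: μ = v²r = (7.58)² × 6930 = 3.98173×10^5 km³/s².
Semi-major axis of the transfer orbit: a_t = (6930 + 39500)/2 = 23215 km.
Circular speed at r = 6930 km: v_c = √(μ/r) = 7.580 km/s.
Transfer-orbit speed at the same r (vis-viva, a = a_t): v_t = √[μ(2/r − 1/a_t)] = 9.887 km/s.
Δv₁ = |v_t − v_c| = |9.887 − 7.580| = 2.307 km/s.

Δv₁ = 2.31 km/s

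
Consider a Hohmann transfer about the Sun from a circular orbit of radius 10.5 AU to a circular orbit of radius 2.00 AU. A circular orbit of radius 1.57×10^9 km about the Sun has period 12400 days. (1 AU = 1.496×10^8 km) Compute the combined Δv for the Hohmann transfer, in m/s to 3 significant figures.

Δv = 10200 m/s

From Kepler's third law T² = 4π²r³/μ at r = 1.57×10^9 km, T = 12400 days = 12400 × 86400 s = 1.07136×10^9 s: μ = 4π²r³/T² = 1.33103×10^11 km³/s².
In km: r₁ = 10.5 × 1.496×10^8 = 1.5708×10^9 km; r₂ = 2.00 × 1.496×10^8 = 2.992×10^8 km.
Semi-major axis of the transfer orbit: a_t = (1.5708×10^9 + 2.992×10^8)/2 = 9.350×10^8 km.
At r₁ the circular-orbit speed is v₁ = √(μ/r₁) = 9.205 km/s.
On the transfer ellipse at r₁, vis-viva gives v_a = √[μ(2/r₁ − 1/a_t)] = 5.207 km/s.
First burn Δv₁ = |v_a − v₁| = 3.998 km/s.
Circular speed at r₂: v₂ = √(μ/r₂) = 21.092 km/s.
Transfer-orbit speed at r₂: v_p = √[μ(2/r₂ − 1/a_t)] = 27.338 km/s.
Second burn Δv₂ = |v₂ − v_p| = 6.246 km/s.
Δv = Δv₁ + Δv₂ = 3.998 + 6.246 = 10.24 km/s.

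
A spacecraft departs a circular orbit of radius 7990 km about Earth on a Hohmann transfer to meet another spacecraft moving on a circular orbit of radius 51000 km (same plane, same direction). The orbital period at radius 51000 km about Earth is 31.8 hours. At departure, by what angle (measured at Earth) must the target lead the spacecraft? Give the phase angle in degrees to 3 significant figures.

φ = 101°

From Kepler's third law T² = 4π²r³/μ at r = 51000 km, T = 31.8 hours = 31.8 × 3600 s = 1.1448×10^5 s: μ = 4π²r³/T² = 3.99587×10^5 km³/s².
Transfer-ellipse semi-major axis a_t = (r₁ + r₂)/2 = (7990 + 51000)/2 = 29495 km.
The half-period of the transfer ellipse is t = π√(a_t³/μ) = 25175 s.
Target angular speed ω₂ = √(μ/r₂³) = 5.4885×10^-5 rad/s.
Angle swept by the target during transfer: ω₂·t = 1.3817 rad = 79.17°.
Arrival is 180° from departure on the ellipse, so φ = 180° − 79.17° = 101°.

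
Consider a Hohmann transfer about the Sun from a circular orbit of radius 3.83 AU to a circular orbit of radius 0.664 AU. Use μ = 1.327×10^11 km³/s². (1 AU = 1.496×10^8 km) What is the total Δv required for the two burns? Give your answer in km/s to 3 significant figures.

Δv = 18.1 km/s

In km: r₁ = 3.83 × 1.496×10^8 = 5.72968×10^8 km; r₂ = 0.664 × 1.496×10^8 = 9.93344×10^7 km.
Semi-major axis of the transfer orbit: a_t = (5.72968×10^8 + 9.93344×10^7)/2 = 3.361512×10^8 km.
At r₁ the circular-orbit speed is v₁ = √(μ/r₁) = 15.2184 km/s.
Transfer-orbit speed at r₁ (vis-viva): v_a = √[μ(2/r₁ − 1/a_t)] = 8.27280 km/s.
First burn Δv₁ = |v_a − v₁| = 6.9456 km/s.
Circular speed at r₂: v₂ = √(μ/r₂) = 36.550 km/s.
Transfer-orbit speed at r₂: v_p = √[μ(2/r₂ − 1/a_t)] = 47.718 km/s.
Second burn Δv₂ = |v₂ − v_p| = 11.168 km/s.
Δv = Δv₁ + Δv₂ = 6.9456 + 11.168 = 18.11 km/s.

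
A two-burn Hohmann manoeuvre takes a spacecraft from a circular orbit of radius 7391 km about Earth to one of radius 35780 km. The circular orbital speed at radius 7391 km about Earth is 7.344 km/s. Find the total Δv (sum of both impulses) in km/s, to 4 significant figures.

From the circular-orbit relation v² = μ/r at r = 7391 km: μ = v²r = (7.344)² × 7391 = 3.98629×10^5 km³/s².
Semi-major axis of the transfer orbit: a_t = (7391 + 35780)/2 = 21585.5 km.
At r₁ the circular-orbit speed is v₁ = √(μ/r₁) = 7.344 km/s.
On the transfer ellipse at r₁, vis-viva gives v_p = √[μ(2/r₁ − 1/a_t)] = 9.455 km/s.
First burn Δv₁ = |v_p − v₁| = 2.111 km/s.
Circular speed at r₂: v₂ = √(μ/r₂) = 3.338 km/s.
Transfer-orbit speed at r₂: v_a = √[μ(2/r₂ − 1/a_t)] = 1.953 km/s.
Second burn Δv₂ = |v₂ − v_a| = 1.385 km/s.
Δv = Δv₁ + Δv₂ = 2.111 + 1.385 = 3.496 km/s.

Δv = 3.496 km/s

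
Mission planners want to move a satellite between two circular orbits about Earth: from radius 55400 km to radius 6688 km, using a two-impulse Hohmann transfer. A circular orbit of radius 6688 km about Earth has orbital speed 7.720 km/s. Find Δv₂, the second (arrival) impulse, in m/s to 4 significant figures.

Δv₂ = 2593 m/s

From the circular-orbit relation v² = μ/r at r = 6688 km: μ = v²r = (7.720)² × 6688 = 3.98594×10^5 km³/s².
Transfer-ellipse semi-major axis a_t = (r₁ + r₂)/2 = (55400 + 6688)/2 = 31044 km.
Circular speed at r = 6688 km: v_c = √(μ/r) = 7.7200 km/s.
Vis-viva on the transfer ellipse at r = 6688 km gives v_t = √[μ(2/r − 1/a_t)] = 10.313 km/s.
Δv₂ = |v_t − v_c| = |10.313 − 7.7200| = 2.593 km/s.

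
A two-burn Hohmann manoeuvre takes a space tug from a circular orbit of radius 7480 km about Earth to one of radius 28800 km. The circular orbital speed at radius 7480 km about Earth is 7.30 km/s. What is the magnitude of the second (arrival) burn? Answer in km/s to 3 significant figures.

Δv₂ = 1.33 km/s

From the circular-orbit relation v² = μ/r at r = 7480 km: μ = v²r = (7.30)² × 7480 = 3.98609×10^5 km³/s².
Semi-major axis of the transfer orbit: a_t = (7480 + 28800)/2 = 18140 km.
Circular speed at r = 28800 km: v_c = √(μ/r) = 3.720 km/s.
Transfer-orbit speed at the same r (vis-viva, a = a_t): v_t = √[μ(2/r − 1/a_t)] = 2.389 km/s.
Δv₂ = |v_t − v_c| = |2.389 − 3.720| = 1.331 km/s.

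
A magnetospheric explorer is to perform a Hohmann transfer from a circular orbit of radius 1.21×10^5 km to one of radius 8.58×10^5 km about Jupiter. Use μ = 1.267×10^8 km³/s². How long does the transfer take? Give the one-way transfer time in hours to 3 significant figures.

The Hohmann ellipse has a_t = (r₁ + r₂)/2 = 4.895×10^5 km.
By Kepler's third law the transfer-orbit period is T = 2π√(a_t³/μ), so t = T/2 = 95590 s.
Converting: 95590 s ÷ 3600 s/hour = 26.6 hours.

t = 26.6 hours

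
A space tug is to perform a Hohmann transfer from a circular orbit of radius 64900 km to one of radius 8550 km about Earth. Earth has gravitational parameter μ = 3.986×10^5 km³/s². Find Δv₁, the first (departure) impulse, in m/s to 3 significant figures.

Δv₁ = 1280 m/s

Transfer-ellipse semi-major axis a_t = (r₁ + r₂)/2 = (64900 + 8550)/2 = 36725 km.
On the circular orbit at r = 64900 km, v_c = √(μ/r) = 2.478 km/s.
Vis-viva on the transfer ellipse at r = 64900 km gives v_t = √[μ(2/r − 1/a_t)] = 1.196 km/s.
Δv₁ = |v_t − v_c| = |1.196 − 2.478| = 1.282 km/s.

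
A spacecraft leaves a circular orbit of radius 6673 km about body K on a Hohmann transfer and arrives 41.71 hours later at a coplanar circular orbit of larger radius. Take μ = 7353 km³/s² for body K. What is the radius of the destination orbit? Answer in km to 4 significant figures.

Transfer time t = 41.71 hours = 1.50156×10^5 s, and t = π√(a_t³/μ).
So a_t = (μ t²/π²)^(1/3) = (7353 × (1.50156×10^5)² / π²)^(1/3) = 25610 km.
Since a_t = (r₁ + r₂)/2, r₂ = 2a_t − r₁ = 2×25610 − 6673 = 44547 km.

r₂ = 44550 km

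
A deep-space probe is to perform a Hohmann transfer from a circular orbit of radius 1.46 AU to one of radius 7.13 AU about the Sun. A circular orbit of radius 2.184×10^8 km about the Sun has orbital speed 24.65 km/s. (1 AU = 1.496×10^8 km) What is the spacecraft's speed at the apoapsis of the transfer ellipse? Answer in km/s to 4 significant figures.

v = 6.503 km/s

From the circular-orbit relation v² = μ/r at r = 2.184×10^8 km: μ = v²r = (24.65)² × 2.184×10^8 = 1.32705×10^11 km³/s².
In km: r₁ = 1.46 × 1.496×10^8 = 2.18416×10^8 km; r₂ = 7.13 × 1.496×10^8 = 1.066648×10^9 km.
Transfer-ellipse semi-major axis a_t = (r₁ + r₂)/2 = (2.18416×10^8 + 1.066648×10^9)/2 = 6.42532×10^8 km.
The apoapsis of the transfer ellipse is at r = 1.066648×10^9 km.
Vis-viva: v = √[μ(2/r − 1/a_t)] = √[1.32705×10^11 × (2/1.066648×10^9 − 1/6.42532×10^8)] = 6.503 km/s.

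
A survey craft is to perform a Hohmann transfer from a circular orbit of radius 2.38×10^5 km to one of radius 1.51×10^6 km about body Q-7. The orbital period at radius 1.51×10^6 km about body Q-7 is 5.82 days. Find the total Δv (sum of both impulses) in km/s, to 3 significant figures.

From Kepler's third law T² = 4π²r³/μ at r = 1.51×10^6 km, T = 5.82 days = 5.82 × 86400 s = 5.02848×10^5 s: μ = 4π²r³/T² = 5.37548×10^8 km³/s².
The Hohmann ellipse has a_t = (r₁ + r₂)/2 = 8.740×10^5 km.
At r₁ the circular-orbit speed is v₁ = √(μ/r₁) = 47.525 km/s.
On the transfer ellipse at r₁, vis-viva equation gives v_p = √[μ(2/r₁ − 1/a_t)] = 62.467 km/s.
First burn Δv₁ = |v_p − v₁| = 14.94 km/s.
Circular speed at r₂: v₂ = √(μ/r₂) = 18.868 km/s.
Transfer-orbit speed at r₂: v_a = √[μ(2/r₂ − 1/a_t)] = 9.8458 km/s.
Second burn Δv₂ = |v₂ − v_a| = 9.022 km/s.
Δv = Δv₁ + Δv₂ = 14.94 + 9.022 = 23.96 km/s.

Δv = 24.0 km/s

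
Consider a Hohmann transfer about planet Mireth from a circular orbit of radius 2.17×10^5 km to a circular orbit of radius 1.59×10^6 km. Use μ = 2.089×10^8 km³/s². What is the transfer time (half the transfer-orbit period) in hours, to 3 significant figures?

Transfer-ellipse semi-major axis a_t = (r₁ + r₂)/2 = (2.170×10^5 + 1.590×10^6)/2 = 9.035×10^5 km.
By Kepler's third law the transfer-orbit period is T = 2π√(a_t³/μ), so t = T/2 = 1.867×10^5 s.
Converting: 1.867×10^5 s ÷ 3600 s/hour = 51.9 hours.

t = 51.9 hours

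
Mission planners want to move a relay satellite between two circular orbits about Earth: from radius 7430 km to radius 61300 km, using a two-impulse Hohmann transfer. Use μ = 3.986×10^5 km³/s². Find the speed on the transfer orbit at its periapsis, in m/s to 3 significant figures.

The Hohmann ellipse has a_t = (r₁ + r₂)/2 = 34365 km.
The periapsis of the transfer ellipse is at r = 7430 km.
Applying v² = μ(2/r − 1/a_t): v = 9.782 km/s.

v = 9780 m/s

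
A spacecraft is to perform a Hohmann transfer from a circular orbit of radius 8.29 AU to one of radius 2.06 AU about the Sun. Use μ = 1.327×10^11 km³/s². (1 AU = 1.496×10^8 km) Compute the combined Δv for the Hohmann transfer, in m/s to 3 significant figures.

In km: r₁ = 8.29 × 1.496×10^8 = 1.240184×10^9 km; r₂ = 2.06 × 1.496×10^8 = 3.08176×10^8 km.
Transfer-ellipse semi-major axis a_t = (r₁ + r₂)/2 = (1.240184×10^9 + 3.08176×10^8)/2 = 7.7418×10^8 km.
At r₁ the circular-orbit speed is v₁ = √(μ/r₁) = 10.344 km/s.
On the transfer ellipse at r₁, vis-viva gives v_a = √[μ(2/r₁ − 1/a_t)] = 6.5264 km/s.
First burn Δv₁ = |v_a − v₁| = 3.818 km/s.
At r₂, v₂ = √(μ/r₂) = 20.751 km/s.
Transfer-orbit speed at r₂: v_p = √[μ(2/r₂ − 1/a_t)] = 26.264 km/s.
Second burn Δv₂ = |v₂ − v_p| = 5.513 km/s.
Δv = Δv₁ + Δv₂ = 3.818 + 5.513 = 9.331 km/s.

Δv = 9330 m/s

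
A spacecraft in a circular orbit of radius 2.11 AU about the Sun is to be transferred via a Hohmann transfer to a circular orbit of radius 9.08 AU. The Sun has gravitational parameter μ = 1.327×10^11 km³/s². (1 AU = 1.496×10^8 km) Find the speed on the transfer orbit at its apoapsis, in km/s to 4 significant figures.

v = 6.070 km/s

In km: r₁ = 2.11 × 1.496×10^8 = 3.15656×10^8 km; r₂ = 9.08 × 1.496×10^8 = 1.358368×10^9 km.
Transfer-ellipse semi-major axis a_t = (r₁ + r₂)/2 = (3.15656×10^8 + 1.358368×10^9)/2 = 8.37012×10^8 km.
At apoapsis, r = 1.358368×10^9 km.
Vis-viva: v = √[μ(2/r − 1/a_t)] = √[1.327×10^11 × (2/1.358368×10^9 − 1/8.37012×10^8)] = 6.070 km/s.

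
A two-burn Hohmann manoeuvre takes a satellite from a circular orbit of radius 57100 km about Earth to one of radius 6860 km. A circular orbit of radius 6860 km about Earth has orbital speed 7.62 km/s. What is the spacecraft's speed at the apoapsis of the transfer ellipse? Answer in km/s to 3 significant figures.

From the circular-orbit relation v² = μ/r at r = 6860 km: μ = v²r = (7.62)² × 6860 = 3.98322×10^5 km³/s².
Semi-major axis of the transfer orbit: a_t = (57100 + 6860)/2 = 31980 km.
At apoapsis, r = 57100 km.
Vis-viva: v = √[μ(2/r − 1/a_t)] = √[3.98322×10^5 × (2/57100 − 1/31980)] = 1.223 km/s.

v = 1.22 km/s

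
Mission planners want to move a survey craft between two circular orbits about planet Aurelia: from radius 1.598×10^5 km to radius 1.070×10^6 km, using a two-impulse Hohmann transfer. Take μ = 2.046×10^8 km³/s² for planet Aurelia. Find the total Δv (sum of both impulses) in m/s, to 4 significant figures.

The Hohmann ellipse has a_t = (r₁ + r₂)/2 = 6.149×10^5 km.
Circular speed at r₁: v₁ = √(μ/r₁) = √(2.046×10^8/1.598×10^5) = 35.78 km/s.
On the transfer ellipse at r₁, vis-viva equation gives v_p = √[μ(2/r₁ − 1/a_t)] = 47.20 km/s.
First burn Δv₁ = |v_p − v₁| = 11.42 km/s.
At r₂, v₂ = √(μ/r₂) = 13.828 km/s.
Transfer-orbit speed at r₂: v_a = √[μ(2/r₂ − 1/a_t)] = 7.0493 km/s.
Second burn Δv₂ = |v₂ − v_a| = 6.779 km/s.
Total Δv = Δv₁ + Δv₂ = 18.20 km/s.

Δv = 18200 m/s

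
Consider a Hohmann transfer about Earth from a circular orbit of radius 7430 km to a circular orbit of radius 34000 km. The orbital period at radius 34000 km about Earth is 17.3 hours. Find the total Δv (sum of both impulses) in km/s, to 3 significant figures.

From Kepler's third law T² = 4π²r³/μ at r = 34000 km, T = 17.3 hours = 17.3 × 3600 s = 62280 s: μ = 4π²r³/T² = 4.00036×10^5 km³/s².
The Hohmann ellipse has a_t = (r₁ + r₂)/2 = 20715 km.
At r₁ the circular-orbit speed is v₁ = √(μ/r₁) = 7.338 km/s.
Transfer-orbit speed at r₁ (vis-viva equation): v_p = √[μ(2/r₁ − 1/a_t)] = 9.401 km/s.
First burn Δv₁ = |v_p − v₁| = 2.063 km/s.
Circular speed at r₂: v₂ = √(μ/r₂) = 3.430 km/s.
Transfer-orbit speed at r₂: v_a = √[μ(2/r₂ − 1/a_t)] = 2.054 km/s.
Second burn Δv₂ = |v₂ − v_a| = 1.376 km/s.
Total Δv = Δv₁ + Δv₂ = 3.439 km/s.

Δv = 3.44 km/s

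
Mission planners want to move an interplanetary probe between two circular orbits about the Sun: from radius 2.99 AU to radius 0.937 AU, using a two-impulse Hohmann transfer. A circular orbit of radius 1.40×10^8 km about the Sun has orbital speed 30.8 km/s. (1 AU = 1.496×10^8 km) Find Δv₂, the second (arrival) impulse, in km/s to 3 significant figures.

From the circular-orbit relation v² = μ/r at r = 1.40×10^8 km: μ = v²r = (30.8)² × 1.40×10^8 = 1.32810×10^11 km³/s².
In km: r₁ = 2.99 × 1.496×10^8 = 4.47304×10^8 km; r₂ = 0.937 × 1.496×10^8 = 1.401752×10^8 km.
The Hohmann ellipse has a_t = (r₁ + r₂)/2 = 2.937396×10^8 km.
Circular speed at r = 1.401752×10^8 km: v_c = √(μ/r) = 30.781 km/s.
Transfer-orbit speed at the same r (vis-viva, a = a_t): v_t = √[μ(2/r − 1/a_t)] = 37.984 km/s.
Δv₂ = |v_t − v_c| = |37.984 − 30.781| = 7.203 km/s.

Δv₂ = 7.20 km/s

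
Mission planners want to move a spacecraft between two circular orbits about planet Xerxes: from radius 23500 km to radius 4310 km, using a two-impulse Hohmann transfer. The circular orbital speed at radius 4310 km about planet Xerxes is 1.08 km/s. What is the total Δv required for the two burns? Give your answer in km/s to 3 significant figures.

From the circular-orbit relation v² = μ/r at r = 4310 km: μ = v²r = (1.08)² × 4310 = 5027.18 km³/s².
Transfer-ellipse semi-major axis a_t = (r₁ + r₂)/2 = (23500 + 4310)/2 = 13905 km.
At r₁ the circular-orbit speed is v₁ = √(μ/r₁) = 0.4625 km/s.
Transfer-orbit speed at r₁ (vis-viva equation): v_a = √[μ(2/r₁ − 1/a_t)] = 0.2575 km/s.
First burn Δv₁ = |v_a − v₁| = 0.2050 km/s.
At r₂, v₂ = √(μ/r₂) = 1.080 km/s.
Transfer-orbit speed at r₂: v_p = √[μ(2/r₂ − 1/a_t)] = 1.404 km/s.
Second burn Δv₂ = |v₂ − v_p| = 0.3240 km/s.
Total Δv = Δv₁ + Δv₂ = 0.5290 km/s.

Δv = 0.529 km/s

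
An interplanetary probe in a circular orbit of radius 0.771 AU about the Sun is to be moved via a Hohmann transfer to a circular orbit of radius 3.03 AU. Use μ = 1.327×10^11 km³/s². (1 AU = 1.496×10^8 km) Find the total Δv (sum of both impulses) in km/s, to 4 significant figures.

In km: r₁ = 0.771 × 1.496×10^8 = 1.153416×10^8 km; r₂ = 3.03 × 1.496×10^8 = 4.53288×10^8 km.
Semi-major axis of the transfer orbit: a_t = (1.153416×10^8 + 4.53288×10^8)/2 = 2.843148×10^8 km.
Circular speed at r₁: v₁ = √(μ/r₁) = √(1.327×10^11/1.153416×10^8) = 33.919 km/s.
Transfer-orbit speed at r₁ (vis-viva): v_p = √[μ(2/r₁ − 1/a_t)] = 42.828 km/s.
First burn Δv₁ = |v_p − v₁| = 8.909 km/s.
Circular speed at r₂: v₂ = √(μ/r₂) = 17.110 km/s.
Transfer-orbit speed at r₂: v_a = √[μ(2/r₂ − 1/a_t)] = 10.898 km/s.
Second burn Δv₂ = |v₂ − v_a| = 6.212 km/s.
Total Δv = Δv₁ + Δv₂ = 15.12 km/s.

Δv = 15.12 km/s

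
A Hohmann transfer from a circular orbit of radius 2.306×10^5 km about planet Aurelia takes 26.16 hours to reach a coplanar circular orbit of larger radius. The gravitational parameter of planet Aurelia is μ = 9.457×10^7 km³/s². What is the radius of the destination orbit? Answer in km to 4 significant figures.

r₂ = 6.487×10^5 km

Transfer time t = 26.16 hours = 94176 s, and t = π√(a_t³/μ).
So a_t = (μ t²/π²)^(1/3) = (9.457×10^7 × (94176)² / π²)^(1/3) = 4.3965×10^5 km.
Since a_t = (r₁ + r₂)/2, r₂ = 2a_t − r₁ = 2×4.3965×10^5 − 2.306×10^5 = 6.487×10^5 km.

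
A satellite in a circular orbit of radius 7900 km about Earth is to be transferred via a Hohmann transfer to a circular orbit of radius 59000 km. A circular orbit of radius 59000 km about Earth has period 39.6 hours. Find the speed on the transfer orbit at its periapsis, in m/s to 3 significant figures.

From Kepler's third law T² = 4π²r³/μ at r = 59000 km, T = 39.6 hours = 39.6 × 3600 s = 1.4256×10^5 s: μ = 4π²r³/T² = 3.98952×10^5 km³/s².
Transfer-ellipse semi-major axis a_t = (r₁ + r₂)/2 = (7900 + 59000)/2 = 33450 km.
At periapsis, r = 7900 km.
Applying v² = μ(2/r − 1/a_t): v = 9.438 km/s.

v = 9440 m/s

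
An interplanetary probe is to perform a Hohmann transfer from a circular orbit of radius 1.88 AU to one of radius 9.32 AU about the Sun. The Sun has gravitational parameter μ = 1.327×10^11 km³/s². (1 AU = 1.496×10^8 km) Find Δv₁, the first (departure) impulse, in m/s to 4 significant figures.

Δv₁ = 6301 m/s

In km: r₁ = 1.88 × 1.496×10^8 = 2.81248×10^8 km; r₂ = 9.32 × 1.496×10^8 = 1.394272×10^9 km.
The Hohmann ellipse has a_t = (r₁ + r₂)/2 = 8.3776×10^8 km.
On the circular orbit at r = 2.81248×10^8 km, v_c = √(μ/r) = 21.7215 km/s.
Vis-viva on the transfer ellipse at r = 2.81248×10^8 km gives v_t = √[μ(2/r − 1/a_t)] = 28.0224 km/s.
Δv₁ = |v_t − v_c| = |28.0224 − 21.7215| = 6.301 km/s.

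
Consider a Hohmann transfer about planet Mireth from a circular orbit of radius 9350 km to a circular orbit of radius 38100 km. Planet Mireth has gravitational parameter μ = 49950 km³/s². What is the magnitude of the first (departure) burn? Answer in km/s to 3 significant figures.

Semi-major axis of the transfer orbit: a_t = (9350 + 38100)/2 = 23725 km.
Circular speed at r = 9350 km: v_c = √(μ/r) = 2.3113 km/s.
Transfer-orbit speed at the same r (vis-viva, a = a_t): v_t = √[μ(2/r − 1/a_t)] = 2.9290 km/s.
Δv₁ = |v_t − v_c| = |2.9290 − 2.3113| = 0.6177 km/s.

Δv₁ = 0.618 km/s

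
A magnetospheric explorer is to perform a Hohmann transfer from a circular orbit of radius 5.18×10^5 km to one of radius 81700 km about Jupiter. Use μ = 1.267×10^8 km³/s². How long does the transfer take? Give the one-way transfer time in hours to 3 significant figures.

Semi-major axis of the transfer orbit: a_t = (5.180×10^5 + 81700)/2 = 2.9985×10^5 km.
By Kepler's third law the transfer-orbit period is T = 2π√(a_t³/μ), so t = T/2 = 45830 s.
Converting: 45830 s ÷ 3600 s/hour = 12.7 hours.

t = 12.7 hours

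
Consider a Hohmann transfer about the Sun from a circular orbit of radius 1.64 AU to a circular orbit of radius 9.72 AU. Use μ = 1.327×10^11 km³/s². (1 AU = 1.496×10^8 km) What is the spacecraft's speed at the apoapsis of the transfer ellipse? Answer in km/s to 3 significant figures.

In km: r₁ = 1.64 × 1.496×10^8 = 2.45344×10^8 km; r₂ = 9.72 × 1.496×10^8 = 1.454112×10^9 km.
The Hohmann ellipse has a_t = (r₁ + r₂)/2 = 8.49728×10^8 km.
The apoapsis of the transfer ellipse is at r = 1.454112×10^9 km.
From the vis-viva equation, v = √[μ(2/r − 1/a_t)] = 5.133 km/s.

v = 5.13 km/s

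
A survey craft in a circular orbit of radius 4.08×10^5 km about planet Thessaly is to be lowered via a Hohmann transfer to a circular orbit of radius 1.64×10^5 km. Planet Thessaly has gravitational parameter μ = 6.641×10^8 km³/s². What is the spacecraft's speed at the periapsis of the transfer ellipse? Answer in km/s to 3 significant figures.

The Hohmann ellipse has a_t = (r₁ + r₂)/2 = 2.860×10^5 km.
The periapsis of the transfer ellipse is at r = 1.640×10^5 km.
Applying v² = μ(2/r − 1/a_t): v = 76.00 km/s.

v = 76.0 km/s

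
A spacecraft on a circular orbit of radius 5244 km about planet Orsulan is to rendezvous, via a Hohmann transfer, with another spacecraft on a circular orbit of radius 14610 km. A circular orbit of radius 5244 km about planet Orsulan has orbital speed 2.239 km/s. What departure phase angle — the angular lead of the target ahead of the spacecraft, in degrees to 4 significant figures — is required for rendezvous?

φ = 79.19°

From the circular-orbit relation v² = μ/r at r = 5244 km: μ = v²r = (2.239)² × 5244 = 26288.8 km³/s².
Transfer-ellipse semi-major axis a_t = (r₁ + r₂)/2 = (5244 + 14610)/2 = 9927 km.
The half-period of the transfer ellipse is t = π√(a_t³/μ) = 19164 s.
Target angular speed ω₂ = √(μ/r₂³) = 9.1814×10^-5 rad/s.
Angle swept by the target during transfer: ω₂·t = 1.7595 rad = 100.81°.
Arrival is 180° from departure on the ellipse, so φ = 180° − 100.81° = 79.19°.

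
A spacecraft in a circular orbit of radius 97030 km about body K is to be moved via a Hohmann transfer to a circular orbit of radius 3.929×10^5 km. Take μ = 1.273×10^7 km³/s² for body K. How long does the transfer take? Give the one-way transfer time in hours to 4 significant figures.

t = 29.65 hours

The Hohmann ellipse has a_t = (r₁ + r₂)/2 = 2.44965×10^5 km.
Transfer time t = π√(a_t³/μ) = π√((2.44965×10^5)³ / 1.273×10^7) = 1.06756×10^5 s.
Converting: 1.06756×10^5 s ÷ 3600 s/hour = 29.65 hours.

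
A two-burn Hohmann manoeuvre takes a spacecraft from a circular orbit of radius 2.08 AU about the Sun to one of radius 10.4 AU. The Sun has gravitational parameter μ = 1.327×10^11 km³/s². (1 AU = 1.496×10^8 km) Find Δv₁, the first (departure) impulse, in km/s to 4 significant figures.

Δv₁ = 6.009 km/s

In km: r₁ = 2.08 × 1.496×10^8 = 3.11168×10^8 km; r₂ = 10.4 × 1.496×10^8 = 1.55584×10^9 km.
Semi-major axis of the transfer orbit: a_t = (3.11168×10^8 + 1.55584×10^9)/2 = 9.33504×10^8 km.
On the circular orbit at r = 3.11168×10^8 km, v_c = √(μ/r) = 20.651 km/s.
Vis-viva on the transfer ellipse at r = 3.11168×10^8 km gives v_t = √[μ(2/r − 1/a_t)] = 26.660 km/s.
Δv₁ = |v_t − v_c| = |26.660 − 20.651| = 6.009 km/s.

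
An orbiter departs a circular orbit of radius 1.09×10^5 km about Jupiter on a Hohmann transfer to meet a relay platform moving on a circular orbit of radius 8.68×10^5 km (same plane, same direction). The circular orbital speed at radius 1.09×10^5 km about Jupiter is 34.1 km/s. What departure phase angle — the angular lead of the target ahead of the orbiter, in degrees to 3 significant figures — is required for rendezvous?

From the circular-orbit relation v² = μ/r at r = 1.09×10^5 km: μ = v²r = (34.1)² × 1.09×10^5 = 1.26746×10^8 km³/s².
Semi-major axis of the transfer orbit: a_t = (1.090×10^5 + 8.680×10^5)/2 = 4.885×10^5 km.
The half-period of the transfer ellipse is t = π√(a_t³/μ) = 95275 s.
Target angular speed ω₂ = √(μ/r₂³) = 1.3922×10^-5 rad/s.
Angle swept by the target during transfer: ω₂·t = 1.3264 rad = 76.00°.
The orbiter traverses 180° on the transfer ellipse, so the target must lead by 180° − 76.00° = 104°.

φ = 104°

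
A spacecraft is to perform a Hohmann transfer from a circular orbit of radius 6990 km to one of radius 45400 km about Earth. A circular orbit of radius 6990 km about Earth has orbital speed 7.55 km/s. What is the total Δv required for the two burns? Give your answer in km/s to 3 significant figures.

From the circular-orbit relation v² = μ/r at r = 6990 km: μ = v²r = (7.55)² × 6990 = 3.98447×10^5 km³/s².
The Hohmann ellipse has a_t = (r₁ + r₂)/2 = 26195 km.
Circular speed at r₁: v₁ = √(μ/r₁) = √(3.98447×10^5/6990) = 7.550 km/s.
Transfer-orbit speed at r₁ (vis-viva): v_p = √[μ(2/r₁ − 1/a_t)] = 9.940 km/s.
First burn Δv₁ = |v_p − v₁| = 2.390 km/s.
Circular speed at r₂: v₂ = √(μ/r₂) = 2.962 km/s.
Transfer-orbit speed at r₂: v_a = √[μ(2/r₂ − 1/a_t)] = 1.530 km/s.
Second burn Δv₂ = |v₂ − v_a| = 1.432 km/s.
Total Δv = Δv₁ + Δv₂ = 3.822 km/s.

Δv = 3.82 km/s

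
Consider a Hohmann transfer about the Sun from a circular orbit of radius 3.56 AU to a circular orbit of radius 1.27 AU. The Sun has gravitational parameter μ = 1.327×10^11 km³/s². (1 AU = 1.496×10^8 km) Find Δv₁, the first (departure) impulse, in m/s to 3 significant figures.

Δv₁ = 4340 m/s

In km: r₁ = 3.56 × 1.496×10^8 = 5.32576×10^8 km; r₂ = 1.27 × 1.496×10^8 = 1.89992×10^8 km.
The Hohmann ellipse has a_t = (r₁ + r₂)/2 = 3.61284×10^8 km.
On the circular orbit at r = 5.32576×10^8 km, v_c = √(μ/r) = 15.785 km/s.
Transfer-orbit speed at the same r (vis-viva, a = a_t): v_t = √[μ(2/r − 1/a_t)] = 11.447 km/s.
Δv₁ = |v_t − v_c| = |11.447 − 15.785| = 4.338 km/s.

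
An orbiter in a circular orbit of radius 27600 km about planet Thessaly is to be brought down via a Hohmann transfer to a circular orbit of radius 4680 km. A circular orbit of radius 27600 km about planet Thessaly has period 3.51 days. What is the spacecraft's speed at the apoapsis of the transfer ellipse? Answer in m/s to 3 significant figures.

v = 308 m/s

From Kepler's third law T² = 4π²r³/μ at r = 27600 km, T = 3.51 days = 3.51 × 86400 s = 3.03264×10^5 s: μ = 4π²r³/T² = 9024.96 km³/s².
Transfer-ellipse semi-major axis a_t = (r₁ + r₂)/2 = (27600 + 4680)/2 = 16140 km.
The apoapsis of the transfer ellipse is at r = 27600 km.
Vis-viva: v = √[μ(2/r − 1/a_t)] = √[9024.96 × (2/27600 − 1/16140)] = 0.3079 km/s.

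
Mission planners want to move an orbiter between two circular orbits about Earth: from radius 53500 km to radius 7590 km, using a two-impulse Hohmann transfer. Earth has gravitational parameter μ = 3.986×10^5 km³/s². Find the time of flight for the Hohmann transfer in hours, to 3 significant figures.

Semi-major axis of the transfer orbit: a_t = (53500 + 7590)/2 = 30545 km.
Half the transfer-orbit period gives t = π√(a_t³/μ) = 26560 s.
Converting: 26560 s ÷ 3600 s/hour = 7.38 hours.

t = 7.38 hours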